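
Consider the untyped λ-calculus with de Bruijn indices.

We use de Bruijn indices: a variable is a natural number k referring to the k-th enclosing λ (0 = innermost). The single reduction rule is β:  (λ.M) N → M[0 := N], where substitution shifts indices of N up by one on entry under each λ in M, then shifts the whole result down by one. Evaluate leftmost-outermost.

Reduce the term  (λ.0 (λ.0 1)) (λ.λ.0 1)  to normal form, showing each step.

  start: (λ.0 (λ.0 1)) (λ.λ.0 1)
  →1  (λ.λ.0 1) (λ.0 (λ.λ.0 1))
  →2  λ.0 (λ.0 (λ.λ.0 1))

Answer: normal form = λ.0 (λ.0 (λ.λ.0 1))  (in 2 steps)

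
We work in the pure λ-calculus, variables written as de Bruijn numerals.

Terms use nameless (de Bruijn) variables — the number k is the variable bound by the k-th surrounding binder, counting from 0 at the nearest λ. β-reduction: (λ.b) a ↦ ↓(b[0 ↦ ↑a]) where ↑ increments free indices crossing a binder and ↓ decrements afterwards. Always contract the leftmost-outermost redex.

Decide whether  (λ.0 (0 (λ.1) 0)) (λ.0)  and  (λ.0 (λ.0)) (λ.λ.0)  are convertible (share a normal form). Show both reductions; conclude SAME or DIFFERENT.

Answer: SAME — A ⇓ λ.0, B ⇓ λ.0

Working:
Term A:
  start: (λ.0 (0 (λ.1) 0)) (λ.0)
  [1] (λ.0) ((λ.0) (λ.λ.0) (λ.0))
  [2] (λ.0) (λ.λ.0) (λ.0)
  [3] (λ.λ.0) (λ.0)
  [4] λ.0

Term B:
  start: (λ.0 (λ.0)) (λ.λ.0)
  [1] (λ.λ.0) (λ.0)
  [2] λ.0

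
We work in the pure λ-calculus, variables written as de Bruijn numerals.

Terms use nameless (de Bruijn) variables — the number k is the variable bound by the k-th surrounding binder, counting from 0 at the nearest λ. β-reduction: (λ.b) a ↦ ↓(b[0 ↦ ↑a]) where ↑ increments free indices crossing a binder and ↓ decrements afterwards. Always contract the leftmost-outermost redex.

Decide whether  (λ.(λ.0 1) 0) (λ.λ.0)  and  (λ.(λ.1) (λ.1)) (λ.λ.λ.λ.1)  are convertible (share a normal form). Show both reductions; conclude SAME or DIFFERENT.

Answer: DIFFERENT — A ⇓ λ.0, B ⇓ λ.λ.λ.λ.1

Derivation:
Term A:
  start: (λ.(λ.0 1) 0) (λ.λ.0)
  [1] (λ.0 (λ.λ.0)) (λ.λ.0)
  [2] (λ.λ.0) (λ.λ.0)
  [3] λ.0

Term B:
  start: (λ.(λ.1) (λ.1)) (λ.λ.λ.λ.1)
  [1] (λ.λ.λ.λ.λ.1) (λ.λ.λ.λ.λ.1)
  [2] λ.λ.λ.λ.1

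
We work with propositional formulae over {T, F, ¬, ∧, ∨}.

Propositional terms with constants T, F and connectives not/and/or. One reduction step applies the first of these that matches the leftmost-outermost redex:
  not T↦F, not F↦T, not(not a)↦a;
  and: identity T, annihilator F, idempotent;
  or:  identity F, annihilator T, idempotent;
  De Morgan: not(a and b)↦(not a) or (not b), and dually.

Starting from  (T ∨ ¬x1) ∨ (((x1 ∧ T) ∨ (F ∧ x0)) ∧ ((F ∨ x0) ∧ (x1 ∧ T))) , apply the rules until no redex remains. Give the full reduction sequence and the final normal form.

Answer: normal form = T  (in 2 steps)

Derivation:
  start: (T ∨ ¬x1) ∨ (((x1 ∧ T) ∨ (F ∧ x0)) ∧ ((F ∨ x0) ∧ (x1 ∧ T)))
  →1  T ∨ (((x1 ∧ T) ∨ (F ∧ x0)) ∧ ((F ∨ x0) ∧ (x1 ∧ T)))
  →2  T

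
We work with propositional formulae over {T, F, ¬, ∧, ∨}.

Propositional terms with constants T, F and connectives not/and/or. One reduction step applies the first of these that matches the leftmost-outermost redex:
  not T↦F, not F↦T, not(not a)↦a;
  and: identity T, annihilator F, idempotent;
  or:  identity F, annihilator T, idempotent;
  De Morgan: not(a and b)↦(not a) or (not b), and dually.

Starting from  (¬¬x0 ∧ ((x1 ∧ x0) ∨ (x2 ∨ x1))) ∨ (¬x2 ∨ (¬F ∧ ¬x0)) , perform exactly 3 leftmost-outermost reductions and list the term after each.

  start: (¬¬x0 ∧ ((x1 ∧ x0) ∨ (x2 ∨ x1))) ∨ (¬x2 ∨ (¬F ∧ ¬x0))
  →1  (x0 ∧ ((x1 ∧ x0) ∨ (x2 ∨ x1))) ∨ (¬x2 ∨ (¬F ∧ ¬x0))
  →2  (x0 ∧ ((x1 ∧ x0) ∨ (x2 ∨ x1))) ∨ (¬x2 ∨ (T ∧ ¬x0))
  →3  (x0 ∧ ((x1 ∧ x0) ∨ (x2 ∨ x1))) ∨ (¬x2 ∨ ¬x0)

Answer: after 3 steps: (x0 ∧ ((x1 ∧ x0) ∨ (x2 ∨ x1))) ∨ (¬x2 ∨ ¬x0)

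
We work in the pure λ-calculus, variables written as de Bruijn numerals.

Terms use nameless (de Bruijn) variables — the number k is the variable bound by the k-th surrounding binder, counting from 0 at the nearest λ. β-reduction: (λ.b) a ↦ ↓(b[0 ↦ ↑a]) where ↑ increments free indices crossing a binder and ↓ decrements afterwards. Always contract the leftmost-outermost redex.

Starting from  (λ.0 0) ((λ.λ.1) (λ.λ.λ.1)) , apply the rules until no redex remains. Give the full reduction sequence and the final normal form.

  start: (λ.0 0) ((λ.λ.1) (λ.λ.λ.1))
  step 1: (λ.λ.1) (λ.λ.λ.1) ((λ.λ.1) (λ.λ.λ.1))
  step 2: (λ.λ.λ.λ.1) ((λ.λ.1) (λ.λ.λ.1))
  step 3: λ.λ.λ.1

Answer: normal form = λ.λ.λ.1  (in 3 steps)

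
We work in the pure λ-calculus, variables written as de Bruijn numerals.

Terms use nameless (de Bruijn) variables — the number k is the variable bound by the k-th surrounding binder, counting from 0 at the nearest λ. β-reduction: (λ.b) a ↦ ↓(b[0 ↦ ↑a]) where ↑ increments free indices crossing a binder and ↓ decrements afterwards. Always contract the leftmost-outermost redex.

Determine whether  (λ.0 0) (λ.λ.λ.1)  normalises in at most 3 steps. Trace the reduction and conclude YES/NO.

  start: (λ.0 0) (λ.λ.λ.1)
  →1  (λ.λ.λ.1) (λ.λ.λ.1)
  →2  λ.λ.1

Answer: YES — reaches normal form λ.λ.1 in 2 ≤ 3 steps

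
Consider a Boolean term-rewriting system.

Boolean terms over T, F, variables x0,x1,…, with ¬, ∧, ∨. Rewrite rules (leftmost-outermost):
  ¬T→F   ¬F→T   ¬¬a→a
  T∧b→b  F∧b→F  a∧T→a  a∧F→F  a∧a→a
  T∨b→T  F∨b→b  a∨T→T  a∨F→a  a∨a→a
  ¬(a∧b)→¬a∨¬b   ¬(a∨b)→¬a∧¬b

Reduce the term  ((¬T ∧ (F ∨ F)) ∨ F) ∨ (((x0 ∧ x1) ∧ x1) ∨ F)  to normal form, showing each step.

Answer: normal form = (x0 ∧ x1) ∧ x1  (in 5 steps)

Derivation:
  start: ((¬T ∧ (F ∨ F)) ∨ F) ∨ (((x0 ∧ x1) ∧ x1) ∨ F)
  [1] (¬T ∧ (F ∨ F)) ∨ (((x0 ∧ x1) ∧ x1) ∨ F)
  [2] (F ∧ (F ∨ F)) ∨ (((x0 ∧ x1) ∧ x1) ∨ F)
  [3] F ∨ (((x0 ∧ x1) ∧ x1) ∨ F)
  [4] ((x0 ∧ x1) ∧ x1) ∨ F
  [5] (x0 ∧ x1) ∧ x1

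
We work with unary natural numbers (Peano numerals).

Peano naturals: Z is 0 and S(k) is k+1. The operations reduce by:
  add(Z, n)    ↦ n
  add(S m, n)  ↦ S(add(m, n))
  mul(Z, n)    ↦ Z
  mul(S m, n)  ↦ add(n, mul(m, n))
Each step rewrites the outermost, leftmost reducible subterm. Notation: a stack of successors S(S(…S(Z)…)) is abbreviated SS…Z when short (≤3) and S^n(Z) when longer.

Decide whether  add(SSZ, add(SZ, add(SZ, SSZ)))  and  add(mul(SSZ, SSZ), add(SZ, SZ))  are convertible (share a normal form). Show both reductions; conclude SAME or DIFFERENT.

Answer: SAME — A ⇓ S^6(Z), B ⇓ S^6(Z)

Derivation:
Term A:
  start: add(SSZ, add(SZ, add(SZ, SSZ)))
  step 1: S(add(SZ, add(SZ, add(SZ, SSZ))))
  step 2: S(S(add(Z, add(SZ, add(SZ, SSZ)))))
  step 3: S(S(add(SZ, add(SZ, SSZ))))
  step 4: S(S(S(add(Z, add(SZ, SSZ)))))
  step 5: S(S(S(add(SZ, SSZ))))
  step 6: S(S(S(S(add(Z, SSZ)))))
  step 7: S^6(Z)

Term B:
  start: add(mul(SSZ, SSZ), add(SZ, SZ))
  step 1: add(add(SSZ, mul(SZ, SSZ)), add(SZ, SZ))
  step 2: add(S(add(SZ, mul(SZ, SSZ))), add(SZ, SZ))
  step 3: S(add(add(SZ, mul(SZ, SSZ)), add(SZ, SZ)))
  step 4: S(add(S(add(Z, mul(SZ, SSZ))), add(SZ, SZ)))
  step 5: S(S(add(add(Z, mul(SZ, SSZ)), add(SZ, SZ))))
  step 6: S(S(add(mul(SZ, SSZ), add(SZ, SZ))))
  step 7: S(S(add(add(SSZ, mul(Z, SSZ)), add(SZ, SZ))))
  step 8: S(S(add(S(add(SZ, mul(Z, SSZ))), add(SZ, SZ))))
  step 9: S(S(S(add(add(SZ, mul(Z, SSZ)), add(SZ, SZ)))))
  step 10: S(S(S(add(S(add(Z, mul(Z, SSZ))), add(SZ, SZ)))))
  step 11: S(S(S(S(add(add(Z, mul(Z, SSZ)), add(SZ, SZ))))))
  step 12: S(S(S(S(add(mul(Z, SSZ), add(SZ, SZ))))))
  step 13: S(S(S(S(add(Z, add(SZ, SZ))))))
  step 14: S(S(S(S(add(SZ, SZ)))))
  step 15: S(S(S(S(S(add(Z, SZ))))))
  step 16: S^6(Z)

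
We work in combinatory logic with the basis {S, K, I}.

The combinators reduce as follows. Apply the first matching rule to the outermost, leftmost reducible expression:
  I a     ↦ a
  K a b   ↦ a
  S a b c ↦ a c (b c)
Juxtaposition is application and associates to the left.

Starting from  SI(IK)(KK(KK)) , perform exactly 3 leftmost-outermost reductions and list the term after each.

  start: SI(IK)(KK(KK))
  →1  I(KK(KK))(IK(KK(KK)))
  →2  KK(KK)(IK(KK(KK)))
  →3  K(IK(KK(KK)))

Answer: after 3 steps: K(IK(KK(KK)))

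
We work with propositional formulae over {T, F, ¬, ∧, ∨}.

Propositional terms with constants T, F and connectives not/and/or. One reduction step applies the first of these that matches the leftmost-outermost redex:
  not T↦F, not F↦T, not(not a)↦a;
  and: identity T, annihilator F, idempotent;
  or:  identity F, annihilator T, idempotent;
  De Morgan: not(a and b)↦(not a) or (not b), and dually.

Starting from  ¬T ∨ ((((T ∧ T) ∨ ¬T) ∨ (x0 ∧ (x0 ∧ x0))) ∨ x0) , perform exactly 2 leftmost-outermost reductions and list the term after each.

Answer: after 2 steps: (((T ∧ T) ∨ ¬T) ∨ (x0 ∧ (x0 ∧ x0))) ∨ x0

Reduction:
  start: ¬T ∨ ((((T ∧ T) ∨ ¬T) ∨ (x0 ∧ (x0 ∧ x0))) ∨ x0)
  →1  F ∨ ((((T ∧ T) ∨ ¬T) ∨ (x0 ∧ (x0 ∧ x0))) ∨ x0)
  →2  (((T ∧ T) ∨ ¬T) ∨ (x0 ∧ (x0 ∧ x0))) ∨ x0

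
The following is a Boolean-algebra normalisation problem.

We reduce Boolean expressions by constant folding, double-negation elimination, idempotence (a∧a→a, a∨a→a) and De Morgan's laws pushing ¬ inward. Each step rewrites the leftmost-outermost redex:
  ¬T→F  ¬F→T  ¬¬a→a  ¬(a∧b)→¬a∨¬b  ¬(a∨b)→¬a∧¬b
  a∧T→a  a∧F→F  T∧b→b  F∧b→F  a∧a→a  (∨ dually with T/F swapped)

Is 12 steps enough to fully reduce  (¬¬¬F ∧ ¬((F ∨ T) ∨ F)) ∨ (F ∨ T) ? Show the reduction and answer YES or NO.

Answer: YES — reaches normal form T in 11 ≤ 12 steps

Reduction:
  start: (¬¬¬F ∧ ¬((F ∨ T) ∨ F)) ∨ (F ∨ T)
  →1  (¬F ∧ ¬((F ∨ T) ∨ F)) ∨ (F ∨ T)
  →2  (T ∧ ¬((F ∨ T) ∨ F)) ∨ (F ∨ T)
  →3  ¬((F ∨ T) ∨ F) ∨ (F ∨ T)
  →4  (¬(F ∨ T) ∧ ¬F) ∨ (F ∨ T)
  →5  ((¬F ∧ ¬T) ∧ ¬F) ∨ (F ∨ T)
  →6  ((T ∧ ¬T) ∧ ¬F) ∨ (F ∨ T)
  →7  (¬T ∧ ¬F) ∨ (F ∨ T)
  →8  (F ∧ ¬F) ∨ (F ∨ T)
  →9  F ∨ (F ∨ T)
  →10  F ∨ T
  →11  T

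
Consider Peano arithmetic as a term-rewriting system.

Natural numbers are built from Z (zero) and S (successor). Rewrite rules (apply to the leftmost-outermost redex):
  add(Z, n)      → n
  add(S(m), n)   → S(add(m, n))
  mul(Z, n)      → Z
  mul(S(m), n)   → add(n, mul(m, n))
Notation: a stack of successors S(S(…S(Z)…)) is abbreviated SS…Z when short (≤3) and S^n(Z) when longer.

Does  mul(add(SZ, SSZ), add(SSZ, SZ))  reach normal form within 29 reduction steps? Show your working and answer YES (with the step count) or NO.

  start: mul(add(SZ, SSZ), add(SSZ, SZ))
  [1] mul(S(add(Z, SSZ)), add(SSZ, SZ))
  [2] add(add(SSZ, SZ), mul(add(Z, SSZ), add(SSZ, SZ)))
  [3] add(S(add(SZ, SZ)), mul(add(Z, SSZ), add(SSZ, SZ)))
  [4] S(add(add(SZ, SZ), mul(add(Z, SSZ), add(SSZ, SZ))))
  [5] S(add(S(add(Z, SZ)), mul(add(Z, SSZ), add(SSZ, SZ))))
  [6] S(S(add(add(Z, SZ), mul(add(Z, SSZ), add(SSZ, SZ)))))
  [7] S(S(add(SZ, mul(add(Z, SSZ), add(SSZ, SZ)))))
  [8] S(S(S(add(Z, mul(add(Z, SSZ), add(SSZ, SZ))))))
  [9] S(S(S(mul(add(Z, SSZ), add(SSZ, SZ)))))
  [10] S(S(S(mul(SSZ, add(SSZ, SZ)))))
  [11] S(S(S(add(add(SSZ, SZ), mul(SZ, add(SSZ, SZ))))))
  [12] S(S(S(add(S(add(SZ, SZ)), mul(SZ, add(SSZ, SZ))))))
  [13] S(S(S(S(add(add(SZ, SZ), mul(SZ, add(SSZ, SZ)))))))
  [14] S(S(S(S(add(S(add(Z, SZ)), mul(SZ, add(SSZ, SZ)))))))
  [15] S(S(S(S(S(add(add(Z, SZ), mul(SZ, add(SSZ, SZ))))))))
  [16] S(S(S(S(S(add(SZ, mul(SZ, add(SSZ, SZ))))))))
  [17] S(S(S(S(S(S(add(Z, mul(SZ, add(SSZ, SZ)))))))))
  [18] S(S(S(S(S(S(mul(SZ, add(SSZ, SZ))))))))
  [19] S(S(S(S(S(S(add(add(SSZ, SZ), mul(Z, add(SSZ, SZ)))))))))
  [20] S(S(S(S(S(S(add(S(add(SZ, SZ)), mul(Z, add(SSZ, SZ)))))))))
  [21] S(S(S(S(S(S(S(add(add(SZ, SZ), mul(Z, add(SSZ, SZ))))))))))
  [22] S(S(S(S(S(S(S(add(S(add(Z, SZ)), mul(Z, add(SSZ, SZ))))))))))
  [23] S(S(S(S(S(S(S(S(add(add(Z, SZ), mul(Z, add(SSZ, SZ)))))))))))
  [24] S(S(S(S(S(S(S(S(add(SZ, mul(Z, add(SSZ, SZ)))))))))))
  [25] S(S(S(S(S(S(S(S(S(add(Z, mul(Z, add(SSZ, SZ))))))))))))
  [26] S(S(S(S(S(S(S(S(S(mul(Z, add(SSZ, SZ)))))))))))
  [27] S^9(Z)

Answer: YES — reaches normal form S^9(Z) in 27 ≤ 29 steps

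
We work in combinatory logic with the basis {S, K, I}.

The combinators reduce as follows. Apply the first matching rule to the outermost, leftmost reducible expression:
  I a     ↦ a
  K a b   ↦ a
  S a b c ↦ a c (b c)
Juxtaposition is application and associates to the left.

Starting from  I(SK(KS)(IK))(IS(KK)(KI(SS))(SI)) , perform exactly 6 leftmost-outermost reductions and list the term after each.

  start: I(SK(KS)(IK))(IS(KK)(KI(SS))(SI))
  [1] SK(KS)(IK)(IS(KK)(KI(SS))(SI))
  [2] K(IK)(KS(IK))(IS(KK)(KI(SS))(SI))
  [3] IK(IS(KK)(KI(SS))(SI))
  [4] K(IS(KK)(KI(SS))(SI))
  [5] K(S(KK)(KI(SS))(SI))
  [6] K(KK(SI)(KI(SS)(SI)))

Answer: after 6 steps: K(KK(SI)(KI(SS)(SI)))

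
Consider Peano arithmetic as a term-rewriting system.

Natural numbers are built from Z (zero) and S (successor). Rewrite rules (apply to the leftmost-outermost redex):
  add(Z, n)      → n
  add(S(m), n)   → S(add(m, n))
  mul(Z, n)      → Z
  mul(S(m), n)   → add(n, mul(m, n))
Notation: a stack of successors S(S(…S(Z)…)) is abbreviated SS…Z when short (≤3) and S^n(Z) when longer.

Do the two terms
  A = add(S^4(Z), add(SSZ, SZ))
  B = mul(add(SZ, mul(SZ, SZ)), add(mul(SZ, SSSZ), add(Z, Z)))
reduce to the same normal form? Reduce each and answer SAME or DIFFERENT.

Term A:
  start: add(S^4(Z), add(SSZ, SZ))
  step 1: S(add(SSSZ, add(SSZ, SZ)))
  step 2: S(S(add(SSZ, add(SSZ, SZ))))
  step 3: S(S(S(add(SZ, add(SSZ, SZ)))))
  step 4: S(S(S(S(add(Z, add(SSZ, SZ))))))
  step 5: S(S(S(S(add(SSZ, SZ)))))
  step 6: S(S(S(S(S(add(SZ, SZ))))))
  step 7: S(S(S(S(S(S(add(Z, SZ)))))))
  step 8: S^7(Z)

Term B:
  start: mul(add(SZ, mul(SZ, SZ)), add(mul(SZ, SSSZ), add(Z, Z)))
  step 1: mul(S(add(Z, mul(SZ, SZ))), add(mul(SZ, SSSZ), add(Z, Z)))
  step 2: add(add(mul(SZ, SSSZ), add(Z, Z)), mul(add(Z, mul(SZ, SZ)), add(mul(SZ, SSSZ), add(Z, Z))))
  step 3: add(add(add(SSSZ, mul(Z, SSSZ)), add(Z, Z)), mul(add(Z, mul(SZ, SZ)), add(mul(SZ, SSSZ), add(Z, Z))))
  step 4: add(add(S(add(SSZ, mul(Z, SSSZ))), add(Z, Z)), mul(add(Z, mul(SZ, SZ)), add(mul(SZ, SSSZ), add(Z, Z))))
  step 5: add(S(add(add(SSZ, mul(Z, SSSZ)), add(Z, Z))), mul(add(Z, mul(SZ, SZ)), add(mul(SZ, SSSZ), add(Z, Z))))
  step 6: S(add(add(add(SSZ, mul(Z, SSSZ)), add(Z, Z)), mul(add(Z, mul(SZ, SZ)), add(mul(SZ, SSSZ), add(Z, Z)))))
  step 7: S(add(add(S(add(SZ, mul(Z, SSSZ))), add(Z, Z)), mul(add(Z, mul(SZ, SZ)), add(mul(SZ, SSSZ), add(Z, Z)))))
  step 8: S(add(S(add(add(SZ, mul(Z, SSSZ)), add(Z, Z))), mul(add(Z, mul(SZ, SZ)), add(mul(SZ, SSSZ), add(Z, Z)))))
  step 9: S(S(add(add(add(SZ, mul(Z, SSSZ)), add(Z, Z)), mul(add(Z, mul(SZ, SZ)), add(mul(SZ, SSSZ), add(Z, Z))))))
  step 10: S(S(add(add(S(add(Z, mul(Z, SSSZ))), add(Z, Z)), mul(add(Z, mul(SZ, SZ)), add(mul(SZ, SSSZ), add(Z, Z))))))
  step 11: S(S(add(S(add(add(Z, mul(Z, SSSZ)), add(Z, Z))), mul(add(Z, mul(SZ, SZ)), add(mul(SZ, SSSZ), add(Z, Z))))))
  step 12: S(S(S(add(add(add(Z, mul(Z, SSSZ)), add(Z, Z)), mul(add(Z, mul(SZ, SZ)), add(mul(SZ, SSSZ), add(Z, Z)))))))
  step 13: S(S(S(add(add(mul(Z, SSSZ), add(Z, Z)), mul(add(Z, mul(SZ, SZ)), add(mul(SZ, SSSZ), add(Z, Z)))))))
  step 14: S(S(S(add(add(Z, add(Z, Z)), mul(add(Z, mul(SZ, SZ)), add(mul(SZ, SSSZ), add(Z, Z)))))))
  step 15: S(S(S(add(add(Z, Z), mul(add(Z, mul(SZ, SZ)), add(mul(SZ, SSSZ), add(Z, Z)))))))
  step 16: S(S(S(add(Z, mul(add(Z, mul(SZ, SZ)), add(mul(SZ, SSSZ), add(Z, Z)))))))
  step 17: S(S(S(mul(add(Z, mul(SZ, SZ)), add(mul(SZ, SSSZ), add(Z, Z))))))
  step 18: S(S(S(mul(mul(SZ, SZ), add(mul(SZ, SSSZ), add(Z, Z))))))
  step 19: S(S(S(mul(add(SZ, mul(Z, SZ)), add(mul(SZ, SSSZ), add(Z, Z))))))
  step 20: S(S(S(mul(S(add(Z, mul(Z, SZ))), add(mul(SZ, SSSZ), add(Z, Z))))))
  step 21: S(S(S(add(add(mul(SZ, SSSZ), add(Z, Z)), mul(add(Z, mul(Z, SZ)), add(mul(SZ, SSSZ), add(Z, Z)))))))
  step 22: S(S(S(add(add(add(SSSZ, mul(Z, SSSZ)), add(Z, Z)), mul(add(Z, mul(Z, SZ)), add(mul(SZ, SSSZ), add(Z, Z)))))))
  step 23: S(S(S(add(add(S(add(SSZ, mul(Z, SSSZ))), add(Z, Z)), mul(add(Z, mul(Z, SZ)), add(mul(SZ, SSSZ), add(Z, Z)))))))
  step 24: S(S(S(add(S(add(add(SSZ, mul(Z, SSSZ)), add(Z, Z))), mul(add(Z, mul(Z, SZ)), add(mul(SZ, SSSZ), add(Z, Z)))))))
  step 25: S(S(S(S(add(add(add(SSZ, mul(Z, SSSZ)), add(Z, Z)), mul(add(Z, mul(Z, SZ)), add(mul(SZ, SSSZ), add(Z, Z))))))))
  step 26: S(S(S(S(add(add(S(add(SZ, mul(Z, SSSZ))), add(Z, Z)), mul(add(Z, mul(Z, SZ)), add(mul(SZ, SSSZ), add(Z, Z))))))))
  step 27: S(S(S(S(add(S(add(add(SZ, mul(Z, SSSZ)), add(Z, Z))), mul(add(Z, mul(Z, SZ)), add(mul(SZ, SSSZ), add(Z, Z))))))))
  step 28: S(S(S(S(S(add(add(add(SZ, mul(Z, SSSZ)), add(Z, Z)), mul(add(Z, mul(Z, SZ)), add(mul(SZ, SSSZ), add(Z, Z)))))))))
  step 29: S(S(S(S(S(add(add(S(add(Z, mul(Z, SSSZ))), add(Z, Z)), mul(add(Z, mul(Z, SZ)), add(mul(SZ, SSSZ), add(Z, Z)))))))))
  step 30: S(S(S(S(S(add(S(add(add(Z, mul(Z, SSSZ)), add(Z, Z))), mul(add(Z, mul(Z, SZ)), add(mul(SZ, SSSZ), add(Z, Z)))))))))
  step 31: S(S(S(S(S(S(add(add(add(Z, mul(Z, SSSZ)), add(Z, Z)), mul(add(Z, mul(Z, SZ)), add(mul(SZ, SSSZ), add(Z, Z))))))))))
  step 32: S(S(S(S(S(S(add(add(mul(Z, SSSZ), add(Z, Z)), mul(add(Z, mul(Z, SZ)), add(mul(SZ, SSSZ), add(Z, Z))))))))))
  step 33: S(S(S(S(S(S(add(add(Z, add(Z, Z)), mul(add(Z, mul(Z, SZ)), add(mul(SZ, SSSZ), add(Z, Z))))))))))
  step 34: S(S(S(S(S(S(add(add(Z, Z), mul(add(Z, mul(Z, SZ)), add(mul(SZ, SSSZ), add(Z, Z))))))))))
  step 35: S(S(S(S(S(S(add(Z, mul(add(Z, mul(Z, SZ)), add(mul(SZ, SSSZ), add(Z, Z))))))))))
  step 36: S(S(S(S(S(S(mul(add(Z, mul(Z, SZ)), add(mul(SZ, SSSZ), add(Z, Z)))))))))
  step 37: S(S(S(S(S(S(mul(mul(Z, SZ), add(mul(SZ, SSSZ), add(Z, Z)))))))))
  step 38: S(S(S(S(S(S(mul(Z, add(mul(SZ, SSSZ), add(Z, Z)))))))))
  step 39: S^6(Z)

Answer: DIFFERENT — A ⇓ S^7(Z), B ⇓ S^6(Z)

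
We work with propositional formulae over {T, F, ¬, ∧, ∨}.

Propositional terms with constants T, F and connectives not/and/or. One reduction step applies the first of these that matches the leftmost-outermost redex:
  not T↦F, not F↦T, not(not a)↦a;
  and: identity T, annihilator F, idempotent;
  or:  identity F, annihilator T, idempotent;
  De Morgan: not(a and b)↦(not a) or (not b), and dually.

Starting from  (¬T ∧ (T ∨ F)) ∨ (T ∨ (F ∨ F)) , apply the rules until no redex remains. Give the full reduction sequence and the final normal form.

  start: (¬T ∧ (T ∨ F)) ∨ (T ∨ (F ∨ F))
  [1] (F ∧ (T ∨ F)) ∨ (T ∨ (F ∨ F))
  [2] F ∨ (T ∨ (F ∨ F))
  [3] T ∨ (F ∨ F)
  [4] T

Answer: normal form = T  (in 4 steps)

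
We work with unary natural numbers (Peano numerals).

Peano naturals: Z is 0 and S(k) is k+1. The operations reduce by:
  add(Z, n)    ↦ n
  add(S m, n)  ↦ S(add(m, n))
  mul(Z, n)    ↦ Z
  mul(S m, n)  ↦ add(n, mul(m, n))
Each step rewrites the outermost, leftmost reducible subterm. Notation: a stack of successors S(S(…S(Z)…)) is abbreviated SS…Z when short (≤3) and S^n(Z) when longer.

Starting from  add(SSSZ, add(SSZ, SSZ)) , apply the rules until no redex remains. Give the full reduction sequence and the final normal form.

  start: add(SSSZ, add(SSZ, SSZ))
  step 1: S(add(SSZ, add(SSZ, SSZ)))
  step 2: S(S(add(SZ, add(SSZ, SSZ))))
  step 3: S(S(S(add(Z, add(SSZ, SSZ)))))
  step 4: S(S(S(add(SSZ, SSZ))))
  step 5: S(S(S(S(add(SZ, SSZ)))))
  step 6: S(S(S(S(S(add(Z, SSZ))))))
  step 7: S^7(Z)

Answer: normal form = S^7(Z)  (in 7 steps)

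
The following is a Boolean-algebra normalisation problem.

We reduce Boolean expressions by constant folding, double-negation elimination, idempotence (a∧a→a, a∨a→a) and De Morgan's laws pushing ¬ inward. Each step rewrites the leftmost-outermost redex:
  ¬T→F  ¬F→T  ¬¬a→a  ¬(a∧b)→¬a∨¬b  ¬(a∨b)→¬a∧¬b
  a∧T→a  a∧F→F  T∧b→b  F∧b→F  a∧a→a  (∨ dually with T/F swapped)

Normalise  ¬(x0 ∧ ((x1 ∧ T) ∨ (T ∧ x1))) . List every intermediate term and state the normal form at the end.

  start: ¬(x0 ∧ ((x1 ∧ T) ∨ (T ∧ x1)))
  step 1: ¬x0 ∨ ¬((x1 ∧ T) ∨ (T ∧ x1))
  step 2: ¬x0 ∨ (¬(x1 ∧ T) ∧ ¬(T ∧ x1))
  step 3: ¬x0 ∨ ((¬x1 ∨ ¬T) ∧ ¬(T ∧ x1))
  step 4: ¬x0 ∨ ((¬x1 ∨ F) ∧ ¬(T ∧ x1))
  step 5: ¬x0 ∨ (¬x1 ∧ ¬(T ∧ x1))
  step 6: ¬x0 ∨ (¬x1 ∧ (¬T ∨ ¬x1))
  step 7: ¬x0 ∨ (¬x1 ∧ (F ∨ ¬x1))
  step 8: ¬x0 ∨ (¬x1 ∧ ¬x1)
  step 9: ¬x0 ∨ ¬x1

Answer: normal form = ¬x0 ∨ ¬x1  (in 9 steps)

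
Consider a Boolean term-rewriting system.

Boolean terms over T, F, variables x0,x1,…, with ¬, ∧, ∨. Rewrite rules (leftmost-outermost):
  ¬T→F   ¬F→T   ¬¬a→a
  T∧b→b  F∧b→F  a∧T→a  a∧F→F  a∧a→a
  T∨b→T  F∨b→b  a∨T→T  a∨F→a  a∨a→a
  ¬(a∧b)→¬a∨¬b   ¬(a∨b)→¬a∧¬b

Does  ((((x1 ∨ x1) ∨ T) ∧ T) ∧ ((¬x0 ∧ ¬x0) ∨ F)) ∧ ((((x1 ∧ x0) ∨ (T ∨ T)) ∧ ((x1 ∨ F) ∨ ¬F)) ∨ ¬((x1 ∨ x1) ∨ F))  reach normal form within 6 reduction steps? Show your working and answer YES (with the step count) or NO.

  start: ((((x1 ∨ x1) ∨ T) ∧ T) ∧ ((¬x0 ∧ ¬x0) ∨ F)) ∧ ((((x1 ∧ x0) ∨ (T ∨ T)) ∧ ((x1 ∨ F) ∨ ¬F)) ∨ ¬((x1 ∨ x1) ∨ F))
  →1  (((x1 ∨ x1) ∨ T) ∧ ((¬x0 ∧ ¬x0) ∨ F)) ∧ ((((x1 ∧ x0) ∨ (T ∨ T)) ∧ ((x1 ∨ F) ∨ ¬F)) ∨ ¬((x1 ∨ x1) ∨ F))
  →2  (T ∧ ((¬x0 ∧ ¬x0) ∨ F)) ∧ ((((x1 ∧ x0) ∨ (T ∨ T)) ∧ ((x1 ∨ F) ∨ ¬F)) ∨ ¬((x1 ∨ x1) ∨ F))
  →3  ((¬x0 ∧ ¬x0) ∨ F) ∧ ((((x1 ∧ x0) ∨ (T ∨ T)) ∧ ((x1 ∨ F) ∨ ¬F)) ∨ ¬((x1 ∨ x1) ∨ F))
  →4  (¬x0 ∧ ¬x0) ∧ ((((x1 ∧ x0) ∨ (T ∨ T)) ∧ ((x1 ∨ F) ∨ ¬F)) ∨ ¬((x1 ∨ x1) ∨ F))
  →5  ¬x0 ∧ ((((x1 ∧ x0) ∨ (T ∨ T)) ∧ ((x1 ∨ F) ∨ ¬F)) ∨ ¬((x1 ∨ x1) ∨ F))
  →6  ¬x0 ∧ ((((x1 ∧ x0) ∨ T) ∧ ((x1 ∨ F) ∨ ¬F)) ∨ ¬((x1 ∨ x1) ∨ F))

Answer: NO — after 6 steps the term is ¬x0 ∧ ((((x1 ∧ x0) ∨ T) ∧ ((x1 ∨ F) ∨ ¬F)) ∨ ¬((x1 ∨ x1) ∨ F)), not yet normal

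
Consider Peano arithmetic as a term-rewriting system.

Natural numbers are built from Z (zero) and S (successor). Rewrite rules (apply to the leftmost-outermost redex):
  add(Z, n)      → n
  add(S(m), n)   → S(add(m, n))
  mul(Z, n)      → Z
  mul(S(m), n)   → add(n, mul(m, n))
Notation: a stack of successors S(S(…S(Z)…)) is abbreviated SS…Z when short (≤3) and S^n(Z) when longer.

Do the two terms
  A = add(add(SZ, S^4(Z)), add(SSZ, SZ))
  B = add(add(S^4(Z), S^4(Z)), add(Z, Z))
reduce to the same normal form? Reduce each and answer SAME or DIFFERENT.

Answer: SAME — A ⇓ S^8(Z), B ⇓ S^8(Z)

Reduction:
Term A:
  start: add(add(SZ, S^4(Z)), add(SSZ, SZ))
  step 1: add(S(add(Z, S^4(Z))), add(SSZ, SZ))
  step 2: S(add(add(Z, S^4(Z)), add(SSZ, SZ)))
  step 3: S(add(S^4(Z), add(SSZ, SZ)))
  step 4: S(S(add(SSSZ, add(SSZ, SZ))))
  step 5: S(S(S(add(SSZ, add(SSZ, SZ)))))
  step 6: S(S(S(S(add(SZ, add(SSZ, SZ))))))
  step 7: S(S(S(S(S(add(Z, add(SSZ, SZ)))))))
  step 8: S(S(S(S(S(add(SSZ, SZ))))))
  step 9: S(S(S(S(S(S(add(SZ, SZ)))))))
  step 10: S(S(S(S(S(S(S(add(Z, SZ))))))))
  step 11: S^8(Z)

Term B:
  start: add(add(S^4(Z), S^4(Z)), add(Z, Z))
  step 1: add(S(add(SSSZ, S^4(Z))), add(Z, Z))
  step 2: S(add(add(SSSZ, S^4(Z)), add(Z, Z)))
  step 3: S(add(S(add(SSZ, S^4(Z))), add(Z, Z)))
  step 4: S(S(add(add(SSZ, S^4(Z)), add(Z, Z))))
  step 5: S(S(add(S(add(SZ, S^4(Z))), add(Z, Z))))
  step 6: S(S(S(add(add(SZ, S^4(Z)), add(Z, Z)))))
  step 7: S(S(S(add(S(add(Z, S^4(Z))), add(Z, Z)))))
  step 8: S(S(S(S(add(add(Z, S^4(Z)), add(Z, Z))))))
  step 9: S(S(S(S(add(S^4(Z), add(Z, Z))))))
  step 10: S(S(S(S(S(add(SSSZ, add(Z, Z)))))))
  step 11: S(S(S(S(S(S(add(SSZ, add(Z, Z))))))))
  step 12: S(S(S(S(S(S(S(add(SZ, add(Z, Z)))))))))
  step 13: S(S(S(S(S(S(S(S(add(Z, add(Z, Z))))))))))
  step 14: S(S(S(S(S(S(S(S(add(Z, Z)))))))))
  step 15: S^8(Z)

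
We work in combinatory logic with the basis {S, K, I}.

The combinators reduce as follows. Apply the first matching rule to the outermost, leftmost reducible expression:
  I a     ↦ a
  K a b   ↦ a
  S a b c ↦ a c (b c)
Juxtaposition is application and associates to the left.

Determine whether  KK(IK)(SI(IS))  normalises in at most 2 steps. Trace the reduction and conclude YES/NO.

  start: KK(IK)(SI(IS))
  →1  K(SI(IS))
  →2  K(SIS)

Answer: YES — reaches normal form K(SIS) in 2 ≤ 2 steps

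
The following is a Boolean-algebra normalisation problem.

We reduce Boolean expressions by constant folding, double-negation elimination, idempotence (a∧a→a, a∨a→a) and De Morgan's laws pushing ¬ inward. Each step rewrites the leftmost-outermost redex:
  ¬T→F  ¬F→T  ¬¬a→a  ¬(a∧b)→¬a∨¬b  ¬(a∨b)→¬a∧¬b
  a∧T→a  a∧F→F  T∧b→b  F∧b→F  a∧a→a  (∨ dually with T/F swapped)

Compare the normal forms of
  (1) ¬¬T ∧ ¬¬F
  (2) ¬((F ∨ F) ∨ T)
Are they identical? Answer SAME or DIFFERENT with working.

Answer: SAME — A ⇓ F, B ⇓ F

Reduction:
Term A:
  start: ¬¬T ∧ ¬¬F
  →1  T ∧ ¬¬F
  →2  ¬¬F
  →3  F

Term B:
  start: ¬((F ∨ F) ∨ T)
  →1  ¬(F ∨ F) ∧ ¬T
  →2  (¬F ∧ ¬F) ∧ ¬T
  →3  ¬F ∧ ¬T
  →4  T ∧ ¬T
  →5  ¬T
  →6  F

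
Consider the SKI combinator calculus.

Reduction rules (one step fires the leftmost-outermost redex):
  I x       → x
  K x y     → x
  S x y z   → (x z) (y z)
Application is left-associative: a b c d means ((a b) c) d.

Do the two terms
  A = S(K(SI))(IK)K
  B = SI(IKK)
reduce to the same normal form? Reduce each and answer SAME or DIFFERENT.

Answer: SAME — A ⇓ SI(KK), B ⇓ SI(KK)

Working:
Term A:
  start: S(K(SI))(IK)K
  →1  K(SI)K(IKK)
  →2  SI(IKK)
  →3  SI(KK)

Term B:
  start: SI(IKK)
  →1  SI(KK)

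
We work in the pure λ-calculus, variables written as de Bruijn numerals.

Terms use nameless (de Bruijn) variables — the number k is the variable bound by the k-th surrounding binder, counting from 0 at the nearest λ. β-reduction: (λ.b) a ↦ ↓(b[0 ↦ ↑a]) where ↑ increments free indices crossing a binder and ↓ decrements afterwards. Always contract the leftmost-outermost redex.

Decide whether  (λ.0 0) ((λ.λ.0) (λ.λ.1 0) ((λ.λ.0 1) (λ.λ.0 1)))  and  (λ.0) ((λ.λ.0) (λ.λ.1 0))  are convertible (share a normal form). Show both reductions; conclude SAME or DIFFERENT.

Answer: DIFFERENT — A ⇓ λ.0 (λ.λ.0 1), B ⇓ λ.0

Reduction:
Term A:
  start: (λ.0 0) ((λ.λ.0) (λ.λ.1 0) ((λ.λ.0 1) (λ.λ.0 1)))
  step 1: (λ.λ.0) (λ.λ.1 0) ((λ.λ.0 1) (λ.λ.0 1)) ((λ.λ.0) (λ.λ.1 0) ((λ.λ.0 1) (λ.λ.0 1)))
  step 2: (λ.0) ((λ.λ.0 1) (λ.λ.0 1)) ((λ.λ.0) (λ.λ.1 0) ((λ.λ.0 1) (λ.λ.0 1)))
  step 3: (λ.λ.0 1) (λ.λ.0 1) ((λ.λ.0) (λ.λ.1 0) ((λ.λ.0 1) (λ.λ.0 1)))
  step 4: (λ.0 (λ.λ.0 1)) ((λ.λ.0) (λ.λ.1 0) ((λ.λ.0 1) (λ.λ.0 1)))
  step 5: (λ.λ.0) (λ.λ.1 0) ((λ.λ.0 1) (λ.λ.0 1)) (λ.λ.0 1)
  step 6: (λ.0) ((λ.λ.0 1) (λ.λ.0 1)) (λ.λ.0 1)
  step 7: (λ.λ.0 1) (λ.λ.0 1) (λ.λ.0 1)
  step 8: (λ.0 (λ.λ.0 1)) (λ.λ.0 1)
  step 9: (λ.λ.0 1) (λ.λ.0 1)
  step 10: λ.0 (λ.λ.0 1)

Term B:
  start: (λ.0) ((λ.λ.0) (λ.λ.1 0))
  step 1: (λ.λ.0) (λ.λ.1 0)
  step 2: λ.0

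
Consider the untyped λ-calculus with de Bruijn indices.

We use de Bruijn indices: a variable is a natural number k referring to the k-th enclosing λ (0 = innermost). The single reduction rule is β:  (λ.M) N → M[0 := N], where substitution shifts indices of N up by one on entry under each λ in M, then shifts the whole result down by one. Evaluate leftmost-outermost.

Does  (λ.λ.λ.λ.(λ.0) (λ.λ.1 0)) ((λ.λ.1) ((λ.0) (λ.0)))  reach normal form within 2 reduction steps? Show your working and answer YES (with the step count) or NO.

  start: (λ.λ.λ.λ.(λ.0) (λ.λ.1 0)) ((λ.λ.1) ((λ.0) (λ.0)))
  →1  λ.λ.λ.(λ.0) (λ.λ.1 0)
  →2  λ.λ.λ.λ.λ.1 0

Answer: YES — reaches normal form λ.λ.λ.λ.λ.1 0 in 2 ≤ 2 steps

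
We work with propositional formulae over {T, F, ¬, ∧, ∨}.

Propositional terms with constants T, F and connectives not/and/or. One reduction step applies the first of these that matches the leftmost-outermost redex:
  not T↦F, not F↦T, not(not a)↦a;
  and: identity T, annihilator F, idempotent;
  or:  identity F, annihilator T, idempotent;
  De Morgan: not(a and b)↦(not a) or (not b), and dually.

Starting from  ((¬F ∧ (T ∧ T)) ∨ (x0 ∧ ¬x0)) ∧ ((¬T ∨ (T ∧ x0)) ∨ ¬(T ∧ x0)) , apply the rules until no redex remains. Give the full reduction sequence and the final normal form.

  start: ((¬F ∧ (T ∧ T)) ∨ (x0 ∧ ¬x0)) ∧ ((¬T ∨ (T ∧ x0)) ∨ ¬(T ∧ x0))
  [1] ((T ∧ (T ∧ T)) ∨ (x0 ∧ ¬x0)) ∧ ((¬T ∨ (T ∧ x0)) ∨ ¬(T ∧ x0))
  [2] ((T ∧ T) ∨ (x0 ∧ ¬x0)) ∧ ((¬T ∨ (T ∧ x0)) ∨ ¬(T ∧ x0))
  [3] (T ∨ (x0 ∧ ¬x0)) ∧ ((¬T ∨ (T ∧ x0)) ∨ ¬(T ∧ x0))
  [4] T ∧ ((¬T ∨ (T ∧ x0)) ∨ ¬(T ∧ x0))
  [5] (¬T ∨ (T ∧ x0)) ∨ ¬(T ∧ x0)
  [6] (F ∨ (T ∧ x0)) ∨ ¬(T ∧ x0)
  [7] (T ∧ x0) ∨ ¬(T ∧ x0)
  [8] x0 ∨ ¬(T ∧ x0)
  [9] x0 ∨ (¬T ∨ ¬x0)
  [10] x0 ∨ (F ∨ ¬x0)
  [11] x0 ∨ ¬x0

Answer: normal form = x0 ∨ ¬x0  (in 11 steps)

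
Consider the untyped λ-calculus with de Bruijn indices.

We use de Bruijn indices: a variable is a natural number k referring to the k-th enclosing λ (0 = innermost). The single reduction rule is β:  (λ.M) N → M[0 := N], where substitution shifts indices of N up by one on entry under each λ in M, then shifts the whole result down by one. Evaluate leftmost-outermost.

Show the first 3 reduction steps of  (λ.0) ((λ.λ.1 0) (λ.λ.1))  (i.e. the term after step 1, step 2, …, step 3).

Answer: after 3 steps: λ.λ.1

Working:
  start: (λ.0) ((λ.λ.1 0) (λ.λ.1))
  [1] (λ.λ.1 0) (λ.λ.1)
  [2] λ.(λ.λ.1) 0
  [3] λ.λ.1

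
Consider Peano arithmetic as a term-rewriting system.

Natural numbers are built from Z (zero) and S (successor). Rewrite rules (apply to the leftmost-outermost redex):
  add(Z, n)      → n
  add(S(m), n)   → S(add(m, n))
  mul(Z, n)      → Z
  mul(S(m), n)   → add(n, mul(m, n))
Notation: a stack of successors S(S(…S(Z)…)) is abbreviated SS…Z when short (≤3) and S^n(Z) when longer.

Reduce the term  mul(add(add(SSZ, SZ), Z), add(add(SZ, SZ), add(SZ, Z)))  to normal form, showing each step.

  start: mul(add(add(SSZ, SZ), Z), add(add(SZ, SZ), add(SZ, Z)))
  →1  mul(add(S(add(SZ, SZ)), Z), add(add(SZ, SZ), add(SZ, Z)))
  →2  mul(S(add(add(SZ, SZ), Z)), add(add(SZ, SZ), add(SZ, Z)))
  →3  add(add(add(SZ, SZ), add(SZ, Z)), mul(add(add(SZ, SZ), Z), add(add(SZ, SZ), add(SZ, Z))))
  →4  add(add(S(add(Z, SZ)), add(SZ, Z)), mul(add(add(SZ, SZ), Z), add(add(SZ, SZ), add(SZ, Z))))
  →5  add(S(add(add(Z, SZ), add(SZ, Z))), mul(add(add(SZ, SZ), Z), add(add(SZ, SZ), add(SZ, Z))))
  →6  S(add(add(add(Z, SZ), add(SZ, Z)), mul(add(add(SZ, SZ), Z), add(add(SZ, SZ), add(SZ, Z)))))
  →7  S(add(add(SZ, add(SZ, Z)), mul(add(add(SZ, SZ), Z), add(add(SZ, SZ), add(SZ, Z)))))
  →8  S(add(S(add(Z, add(SZ, Z))), mul(add(add(SZ, SZ), Z), add(add(SZ, SZ), add(SZ, Z)))))
  →9  S(S(add(add(Z, add(SZ, Z)), mul(add(add(SZ, SZ), Z), add(add(SZ, SZ), add(SZ, Z))))))
  →10  S(S(add(add(SZ, Z), mul(add(add(SZ, SZ), Z), add(add(SZ, SZ), add(SZ, Z))))))
  →11  S(S(add(S(add(Z, Z)), mul(add(add(SZ, SZ), Z), add(add(SZ, SZ), add(SZ, Z))))))
  →12  S(S(S(add(add(Z, Z), mul(add(add(SZ, SZ), Z), add(add(SZ, SZ), add(SZ, Z)))))))
  →13  S(S(S(add(Z, mul(add(add(SZ, SZ), Z), add(add(SZ, SZ), add(SZ, Z)))))))
  →14  S(S(S(mul(add(add(SZ, SZ), Z), add(add(SZ, SZ), add(SZ, Z))))))
  →15  S(S(S(mul(add(S(add(Z, SZ)), Z), add(add(SZ, SZ), add(SZ, Z))))))
  →16  S(S(S(mul(S(add(add(Z, SZ), Z)), add(add(SZ, SZ), add(SZ, Z))))))
  →17  S(S(S(add(add(add(SZ, SZ), add(SZ, Z)), mul(add(add(Z, SZ), Z), add(add(SZ, SZ), add(SZ, Z)))))))
  →18  S(S(S(add(add(S(add(Z, SZ)), add(SZ, Z)), mul(add(add(Z, SZ), Z), add(add(SZ, SZ), add(SZ, Z)))))))
  →19  S(S(S(add(S(add(add(Z, SZ), add(SZ, Z))), mul(add(add(Z, SZ), Z), add(add(SZ, SZ), add(SZ, Z)))))))
  →20  S(S(S(S(add(add(add(Z, SZ), add(SZ, Z)), mul(add(add(Z, SZ), Z), add(add(SZ, SZ), add(SZ, Z))))))))
  →21  S(S(S(S(add(add(SZ, add(SZ, Z)), mul(add(add(Z, SZ), Z), add(add(SZ, SZ), add(SZ, Z))))))))
  →22  S(S(S(S(add(S(add(Z, add(SZ, Z))), mul(add(add(Z, SZ), Z), add(add(SZ, SZ), add(SZ, Z))))))))
  →23  S(S(S(S(S(add(add(Z, add(SZ, Z)), mul(add(add(Z, SZ), Z), add(add(SZ, SZ), add(SZ, Z)))))))))
  →24  S(S(S(S(S(add(add(SZ, Z), mul(add(add(Z, SZ), Z), add(add(SZ, SZ), add(SZ, Z)))))))))
  →25  S(S(S(S(S(add(S(add(Z, Z)), mul(add(add(Z, SZ), Z), add(add(SZ, SZ), add(SZ, Z)))))))))
  →26  S(S(S(S(S(S(add(add(Z, Z), mul(add(add(Z, SZ), Z), add(add(SZ, SZ), add(SZ, Z))))))))))
  →27  S(S(S(S(S(S(add(Z, mul(add(add(Z, SZ), Z), add(add(SZ, SZ), add(SZ, Z))))))))))
  →28  S(S(S(S(S(S(mul(add(add(Z, SZ), Z), add(add(SZ, SZ), add(SZ, Z)))))))))
  →29  S(S(S(S(S(S(mul(add(SZ, Z), add(add(SZ, SZ), add(SZ, Z)))))))))
  →30  S(S(S(S(S(S(mul(S(add(Z, Z)), add(add(SZ, SZ), add(SZ, Z)))))))))
  →31  S(S(S(S(S(S(add(add(add(SZ, SZ), add(SZ, Z)), mul(add(Z, Z), add(add(SZ, SZ), add(SZ, Z))))))))))
  →32  S(S(S(S(S(S(add(add(S(add(Z, SZ)), add(SZ, Z)), mul(add(Z, Z), add(add(SZ, SZ), add(SZ, Z))))))))))
  →33  S(S(S(S(S(S(add(S(add(add(Z, SZ), add(SZ, Z))), mul(add(Z, Z), add(add(SZ, SZ), add(SZ, Z))))))))))
  →34  S(S(S(S(S(S(S(add(add(add(Z, SZ), add(SZ, Z)), mul(add(Z, Z), add(add(SZ, SZ), add(SZ, Z)))))))))))
  →35  S(S(S(S(S(S(S(add(add(SZ, add(SZ, Z)), mul(add(Z, Z), add(add(SZ, SZ), add(SZ, Z)))))))))))
  →36  S(S(S(S(S(S(S(add(S(add(Z, add(SZ, Z))), mul(add(Z, Z), add(add(SZ, SZ), add(SZ, Z)))))))))))
  →37  S(S(S(S(S(S(S(S(add(add(Z, add(SZ, Z)), mul(add(Z, Z), add(add(SZ, SZ), add(SZ, Z))))))))))))
  →38  S(S(S(S(S(S(S(S(add(add(SZ, Z), mul(add(Z, Z), add(add(SZ, SZ), add(SZ, Z))))))))))))
  →39  S(S(S(S(S(S(S(S(add(S(add(Z, Z)), mul(add(Z, Z), add(add(SZ, SZ), add(SZ, Z))))))))))))
  →40  S(S(S(S(S(S(S(S(S(add(add(Z, Z), mul(add(Z, Z), add(add(SZ, SZ), add(SZ, Z)))))))))))))
  →41  S(S(S(S(S(S(S(S(S(add(Z, mul(add(Z, Z), add(add(SZ, SZ), add(SZ, Z)))))))))))))
  →42  S(S(S(S(S(S(S(S(S(mul(add(Z, Z), add(add(SZ, SZ), add(SZ, Z))))))))))))
  →43  S(S(S(S(S(S(S(S(S(mul(Z, add(add(SZ, SZ), add(SZ, Z))))))))))))
  →44  S^9(Z)

Answer: normal form = S^9(Z)  (in 44 steps)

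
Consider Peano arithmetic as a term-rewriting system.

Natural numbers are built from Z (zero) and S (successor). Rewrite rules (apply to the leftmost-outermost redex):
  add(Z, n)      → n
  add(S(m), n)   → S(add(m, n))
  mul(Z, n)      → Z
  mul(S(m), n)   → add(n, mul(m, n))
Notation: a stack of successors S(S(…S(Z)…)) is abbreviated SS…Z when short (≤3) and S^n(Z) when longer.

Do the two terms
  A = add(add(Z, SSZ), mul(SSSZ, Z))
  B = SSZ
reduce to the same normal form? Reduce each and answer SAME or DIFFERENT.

Term A:
  start: add(add(Z, SSZ), mul(SSSZ, Z))
  step 1: add(SSZ, mul(SSSZ, Z))
  step 2: S(add(SZ, mul(SSSZ, Z)))
  step 3: S(S(add(Z, mul(SSSZ, Z))))
  step 4: S(S(mul(SSSZ, Z)))
  step 5: S(S(add(Z, mul(SSZ, Z))))
  step 6: S(S(mul(SSZ, Z)))
  step 7: S(S(add(Z, mul(SZ, Z))))
  step 8: S(S(mul(SZ, Z)))
  step 9: S(S(add(Z, mul(Z, Z))))
  step 10: S(S(mul(Z, Z)))
  step 11: SSZ

Term B:
  start: SSZ

Answer: SAME — A ⇓ SSZ, B ⇓ SSZ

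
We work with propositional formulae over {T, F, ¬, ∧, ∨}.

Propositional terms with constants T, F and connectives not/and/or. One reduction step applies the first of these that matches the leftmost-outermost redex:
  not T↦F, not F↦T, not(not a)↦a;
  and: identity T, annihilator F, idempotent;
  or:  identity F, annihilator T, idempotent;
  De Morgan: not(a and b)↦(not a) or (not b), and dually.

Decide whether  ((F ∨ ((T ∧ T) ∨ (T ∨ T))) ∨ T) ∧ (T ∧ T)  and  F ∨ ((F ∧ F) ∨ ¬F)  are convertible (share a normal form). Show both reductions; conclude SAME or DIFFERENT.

Answer: SAME — A ⇓ T, B ⇓ T

Working:
Term A:
  start: ((F ∨ ((T ∧ T) ∨ (T ∨ T))) ∨ T) ∧ (T ∧ T)
  step 1: T ∧ (T ∧ T)
  step 2: T ∧ T
  step 3: T

Term B:
  start: F ∨ ((F ∧ F) ∨ ¬F)
  step 1: (F ∧ F) ∨ ¬F
  step 2: F ∨ ¬F
  step 3: ¬F
  step 4: T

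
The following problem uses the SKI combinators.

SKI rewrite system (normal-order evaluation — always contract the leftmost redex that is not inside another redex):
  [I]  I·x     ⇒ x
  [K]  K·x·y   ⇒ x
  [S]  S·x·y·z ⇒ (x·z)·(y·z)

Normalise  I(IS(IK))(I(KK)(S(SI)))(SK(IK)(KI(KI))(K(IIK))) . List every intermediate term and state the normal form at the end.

Answer: normal form = KK  (in 11 steps)

Reduction:
  start: I(IS(IK))(I(KK)(S(SI)))(SK(IK)(KI(KI))(K(IIK)))
  [1] IS(IK)(I(KK)(S(SI)))(SK(IK)(KI(KI))(K(IIK)))
  [2] S(IK)(I(KK)(S(SI)))(SK(IK)(KI(KI))(K(IIK)))
  [3] IK(SK(IK)(KI(KI))(K(IIK)))(I(KK)(S(SI))(SK(IK)(KI(KI))(K(IIK))))
  [4] K(SK(IK)(KI(KI))(K(IIK)))(I(KK)(S(SI))(SK(IK)(KI(KI))(K(IIK))))
  [5] SK(IK)(KI(KI))(K(IIK))
  [6] K(KI(KI))(IK(KI(KI)))(K(IIK))
  [7] KI(KI)(K(IIK))
  [8] I(K(IIK))
  [9] K(IIK)
  [10] K(IK)
  [11] KK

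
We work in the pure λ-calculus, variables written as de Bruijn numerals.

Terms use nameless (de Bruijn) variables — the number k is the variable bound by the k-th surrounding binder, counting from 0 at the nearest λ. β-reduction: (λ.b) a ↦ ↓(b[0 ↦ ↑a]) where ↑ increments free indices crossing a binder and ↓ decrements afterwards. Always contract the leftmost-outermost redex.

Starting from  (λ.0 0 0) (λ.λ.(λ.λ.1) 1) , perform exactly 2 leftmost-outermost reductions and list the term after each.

  start: (λ.0 0 0) (λ.λ.(λ.λ.1) 1)
  [1] (λ.λ.(λ.λ.1) 1) (λ.λ.(λ.λ.1) 1) (λ.λ.(λ.λ.1) 1)
  [2] (λ.(λ.λ.1) (λ.λ.(λ.λ.1) 1)) (λ.λ.(λ.λ.1) 1)

Answer: after 2 steps: (λ.(λ.λ.1) (λ.λ.(λ.λ.1) 1)) (λ.λ.(λ.λ.1) 1)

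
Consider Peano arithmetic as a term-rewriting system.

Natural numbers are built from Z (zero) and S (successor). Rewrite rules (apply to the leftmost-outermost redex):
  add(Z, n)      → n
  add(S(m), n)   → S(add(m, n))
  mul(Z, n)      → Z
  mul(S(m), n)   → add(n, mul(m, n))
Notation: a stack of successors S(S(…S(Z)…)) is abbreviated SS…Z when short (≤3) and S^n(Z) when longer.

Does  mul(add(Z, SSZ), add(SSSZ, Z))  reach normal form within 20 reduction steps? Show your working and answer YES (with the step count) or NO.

  start: mul(add(Z, SSZ), add(SSSZ, Z))
  →1  mul(SSZ, add(SSSZ, Z))
  →2  add(add(SSSZ, Z), mul(SZ, add(SSSZ, Z)))
  →3  add(S(add(SSZ, Z)), mul(SZ, add(SSSZ, Z)))
  →4  S(add(add(SSZ, Z), mul(SZ, add(SSSZ, Z))))
  →5  S(add(S(add(SZ, Z)), mul(SZ, add(SSSZ, Z))))
  →6  S(S(add(add(SZ, Z), mul(SZ, add(SSSZ, Z)))))
  →7  S(S(add(S(add(Z, Z)), mul(SZ, add(SSSZ, Z)))))
  →8  S(S(S(add(add(Z, Z), mul(SZ, add(SSSZ, Z))))))
  →9  S(S(S(add(Z, mul(SZ, add(SSSZ, Z))))))
  →10  S(S(S(mul(SZ, add(SSSZ, Z)))))
  →11  S(S(S(add(add(SSSZ, Z), mul(Z, add(SSSZ, Z))))))
  →12  S(S(S(add(S(add(SSZ, Z)), mul(Z, add(SSSZ, Z))))))
  →13  S(S(S(S(add(add(SSZ, Z), mul(Z, add(SSSZ, Z)))))))
  →14  S(S(S(S(add(S(add(SZ, Z)), mul(Z, add(SSSZ, Z)))))))
  →15  S(S(S(S(S(add(add(SZ, Z), mul(Z, add(SSSZ, Z))))))))
  →16  S(S(S(S(S(add(S(add(Z, Z)), mul(Z, add(SSSZ, Z))))))))
  →17  S(S(S(S(S(S(add(add(Z, Z), mul(Z, add(SSSZ, Z)))))))))
  →18  S(S(S(S(S(S(add(Z, mul(Z, add(SSSZ, Z)))))))))
  →19  S(S(S(S(S(S(mul(Z, add(SSSZ, Z))))))))
  →20  S^6(Z)

Answer: YES — reaches normal form S^6(Z) in 20 ≤ 20 steps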